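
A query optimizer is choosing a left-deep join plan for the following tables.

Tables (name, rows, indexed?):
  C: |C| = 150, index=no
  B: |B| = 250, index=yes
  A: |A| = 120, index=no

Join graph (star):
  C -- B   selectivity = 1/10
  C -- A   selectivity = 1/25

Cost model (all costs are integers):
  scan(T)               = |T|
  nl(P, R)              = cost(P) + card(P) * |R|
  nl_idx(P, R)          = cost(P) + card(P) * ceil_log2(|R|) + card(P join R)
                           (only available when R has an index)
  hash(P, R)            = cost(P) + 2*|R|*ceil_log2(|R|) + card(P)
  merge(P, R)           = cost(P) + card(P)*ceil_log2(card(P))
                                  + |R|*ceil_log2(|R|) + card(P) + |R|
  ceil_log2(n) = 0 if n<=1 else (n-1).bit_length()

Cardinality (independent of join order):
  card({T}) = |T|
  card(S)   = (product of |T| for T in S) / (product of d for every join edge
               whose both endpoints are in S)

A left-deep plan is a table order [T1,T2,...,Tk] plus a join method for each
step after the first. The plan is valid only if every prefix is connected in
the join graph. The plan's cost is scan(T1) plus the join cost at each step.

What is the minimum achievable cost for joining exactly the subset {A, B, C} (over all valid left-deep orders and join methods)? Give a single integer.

6700

Selinger DP over subsets of {A,B,C}:
  {C}: scan cost=150, card=150
  {B}: scan cost=250, card=250
  {A}: scan cost=120, card=120
  {BC}: card=3750; try (C,hash)→2900, (B,merge)→3750, (C,merge)→3850, (B,hash)→4300, (B,nl_idx)→5100, (B,nl)→37650 …(+1); best=2900 via (C,hash)
  {AC}: card=720; try (A,hash)→1980, (C,merge)→2430, (A,merge)→2460, (C,hash)→2640, (C,nl)→18120, (A,nl)→18150; best=1980 via (A,hash)
  {ABC}: card=18000; try (B,hash)→6700, (A,hash)→8330, (B,merge)→12150, (B,nl_idx)→25740, (A,merge)→52610, (B,nl)→181980 …(+1); best=6700 via (B,hash)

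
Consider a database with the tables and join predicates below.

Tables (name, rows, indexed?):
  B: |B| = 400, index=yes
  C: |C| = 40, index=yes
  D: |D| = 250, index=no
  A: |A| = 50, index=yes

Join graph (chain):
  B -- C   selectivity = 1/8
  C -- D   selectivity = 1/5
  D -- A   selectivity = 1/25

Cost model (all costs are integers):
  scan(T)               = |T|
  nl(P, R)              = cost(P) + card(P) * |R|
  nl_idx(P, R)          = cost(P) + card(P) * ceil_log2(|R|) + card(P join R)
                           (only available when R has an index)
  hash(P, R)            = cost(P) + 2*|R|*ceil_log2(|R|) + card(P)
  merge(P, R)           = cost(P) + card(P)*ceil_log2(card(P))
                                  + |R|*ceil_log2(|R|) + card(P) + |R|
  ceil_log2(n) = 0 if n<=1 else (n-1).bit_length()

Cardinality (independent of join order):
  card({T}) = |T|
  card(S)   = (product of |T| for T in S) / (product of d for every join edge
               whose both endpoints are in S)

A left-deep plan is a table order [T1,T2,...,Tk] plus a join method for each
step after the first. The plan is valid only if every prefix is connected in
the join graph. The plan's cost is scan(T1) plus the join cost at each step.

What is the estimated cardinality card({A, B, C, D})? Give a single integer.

200000

Tables in S: A(50), B(400), C(40), D(250)
Edges inside S: B-C(d=8), C-D(d=5), D-A(d=25)
numerator = 50 * 400 * 40 * 250 = 200000000
denominator = 8 * 5 * 25 = 1000
card(S) = 200000000 / 1000 = 200000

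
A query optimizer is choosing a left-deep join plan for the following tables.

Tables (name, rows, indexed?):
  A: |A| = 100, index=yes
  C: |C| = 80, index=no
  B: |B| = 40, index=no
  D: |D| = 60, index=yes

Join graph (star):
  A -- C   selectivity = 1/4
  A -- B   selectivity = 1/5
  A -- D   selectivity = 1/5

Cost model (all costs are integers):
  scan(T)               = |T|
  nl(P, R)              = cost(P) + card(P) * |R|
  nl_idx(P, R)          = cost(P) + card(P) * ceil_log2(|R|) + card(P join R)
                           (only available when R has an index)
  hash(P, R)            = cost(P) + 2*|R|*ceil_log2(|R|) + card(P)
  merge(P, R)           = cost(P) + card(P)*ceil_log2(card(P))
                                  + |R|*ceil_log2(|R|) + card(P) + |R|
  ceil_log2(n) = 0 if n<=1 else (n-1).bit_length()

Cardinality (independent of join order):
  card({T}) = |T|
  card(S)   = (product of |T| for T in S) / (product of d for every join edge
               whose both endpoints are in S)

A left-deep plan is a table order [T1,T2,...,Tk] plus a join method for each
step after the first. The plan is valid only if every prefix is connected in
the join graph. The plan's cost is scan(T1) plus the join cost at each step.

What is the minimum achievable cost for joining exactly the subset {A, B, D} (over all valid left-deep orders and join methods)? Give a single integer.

Selinger DP over subsets of {A,B,D}:
  {A}: scan cost=100, card=100
  {B}: scan cost=40, card=40
  {D}: scan cost=60, card=60
  {AB}: card=800; try (B,hash)→680, (A,merge)→1120, (A,nl_idx)→1120, (B,merge)→1180, (A,hash)→1480, (A,nl)→4040 …(+1); best=680 via (B,hash)
  {AD}: card=1200; try (D,hash)→920, (A,merge)→1280, (D,merge)→1320, (A,hash)→1520, (A,nl_idx)→1680, (D,nl_idx)→1900 …(+2); best=920 via (D,hash)
  {ABD}: card=9600; try (D,hash)→2200, (B,hash)→2600, (D,merge)→9900, (D,nl_idx)→15080, (B,merge)→15600, (D,nl)→48680 …(+1); best=2200 via (D,hash)

2200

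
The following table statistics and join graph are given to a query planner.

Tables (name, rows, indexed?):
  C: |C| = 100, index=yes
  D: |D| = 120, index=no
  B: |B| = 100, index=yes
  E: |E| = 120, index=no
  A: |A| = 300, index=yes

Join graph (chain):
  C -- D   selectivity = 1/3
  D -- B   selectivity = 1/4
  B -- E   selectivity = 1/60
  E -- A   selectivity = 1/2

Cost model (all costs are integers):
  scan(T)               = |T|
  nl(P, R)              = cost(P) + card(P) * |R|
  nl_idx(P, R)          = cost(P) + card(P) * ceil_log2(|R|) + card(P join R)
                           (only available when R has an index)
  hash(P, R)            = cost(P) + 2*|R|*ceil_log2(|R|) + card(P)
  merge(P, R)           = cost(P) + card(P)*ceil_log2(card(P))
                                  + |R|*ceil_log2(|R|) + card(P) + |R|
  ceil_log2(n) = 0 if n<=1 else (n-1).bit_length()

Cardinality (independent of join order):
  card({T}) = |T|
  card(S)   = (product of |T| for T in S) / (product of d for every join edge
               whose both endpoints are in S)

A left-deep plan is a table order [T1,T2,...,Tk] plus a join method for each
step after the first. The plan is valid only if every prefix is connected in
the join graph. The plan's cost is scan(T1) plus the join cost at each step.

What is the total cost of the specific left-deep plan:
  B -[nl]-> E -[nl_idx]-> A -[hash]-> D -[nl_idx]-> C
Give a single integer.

step 1: scan B: cost=100, card=100
step 2: join E via nl
    card(P join E) = 100*120/(60) = 200
    cost = 100 + 100*120 = 12100
step 3: join A via nl_idx
    card(P join A) = 200*300/(2) = 30000
    cost = 12100 + 200*9 + 30000 = 43900
step 4: join D via hash
    card(P join D) = 30000*120/(4) = 900000
    cost = 43900 + 2*120*7 + 30000 = 75580
step 5: join C via nl_idx
    card(P join C) = 900000*100/(3) = 30000000
    cost = 75580 + 900000*7 + 30000000 = 36375580

36375580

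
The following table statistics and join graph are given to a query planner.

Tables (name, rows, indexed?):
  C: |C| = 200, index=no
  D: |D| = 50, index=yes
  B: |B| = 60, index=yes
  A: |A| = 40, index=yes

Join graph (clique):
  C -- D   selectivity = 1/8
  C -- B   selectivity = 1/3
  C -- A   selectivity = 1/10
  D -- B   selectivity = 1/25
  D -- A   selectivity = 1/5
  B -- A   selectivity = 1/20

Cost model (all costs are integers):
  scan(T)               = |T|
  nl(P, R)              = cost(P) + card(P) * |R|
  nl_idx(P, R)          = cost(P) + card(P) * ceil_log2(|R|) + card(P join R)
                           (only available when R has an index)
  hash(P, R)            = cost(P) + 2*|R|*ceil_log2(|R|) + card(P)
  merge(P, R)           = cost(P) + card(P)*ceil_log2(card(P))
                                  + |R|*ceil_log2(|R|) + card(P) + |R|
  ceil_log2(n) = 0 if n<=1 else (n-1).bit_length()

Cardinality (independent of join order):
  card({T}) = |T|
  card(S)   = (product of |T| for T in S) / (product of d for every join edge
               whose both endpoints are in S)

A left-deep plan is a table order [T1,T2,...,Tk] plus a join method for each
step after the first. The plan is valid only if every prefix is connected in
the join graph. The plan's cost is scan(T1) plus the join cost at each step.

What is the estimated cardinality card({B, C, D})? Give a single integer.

Tables in S: B(60), C(200), D(50)
Edges inside S: C-D(d=8), C-B(d=3), D-B(d=25)
numerator = 60 * 200 * 50 = 600000
denominator = 8 * 3 * 25 = 600
card(S) = 600000 / 600 = 1000

1000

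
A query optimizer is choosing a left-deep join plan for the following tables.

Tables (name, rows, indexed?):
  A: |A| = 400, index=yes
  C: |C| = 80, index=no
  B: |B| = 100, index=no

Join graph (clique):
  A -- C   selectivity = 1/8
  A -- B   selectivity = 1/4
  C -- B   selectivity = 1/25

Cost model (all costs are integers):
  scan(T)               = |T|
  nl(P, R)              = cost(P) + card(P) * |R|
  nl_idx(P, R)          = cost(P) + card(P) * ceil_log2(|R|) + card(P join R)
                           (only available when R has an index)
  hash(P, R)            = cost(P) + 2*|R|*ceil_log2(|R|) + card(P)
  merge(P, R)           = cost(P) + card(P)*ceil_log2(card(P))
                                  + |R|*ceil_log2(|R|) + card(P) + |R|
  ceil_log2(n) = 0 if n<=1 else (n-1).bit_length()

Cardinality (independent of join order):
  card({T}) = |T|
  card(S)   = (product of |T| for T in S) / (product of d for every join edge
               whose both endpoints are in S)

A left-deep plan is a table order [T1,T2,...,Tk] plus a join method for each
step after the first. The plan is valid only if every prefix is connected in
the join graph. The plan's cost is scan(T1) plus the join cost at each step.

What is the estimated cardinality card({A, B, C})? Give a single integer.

4000

Tables in S: A(400), B(100), C(80)
Edges inside S: A-C(d=8), A-B(d=4), C-B(d=25)
numerator = 400 * 100 * 80 = 3200000
denominator = 8 * 4 * 25 = 800
card(S) = 3200000 / 800 = 4000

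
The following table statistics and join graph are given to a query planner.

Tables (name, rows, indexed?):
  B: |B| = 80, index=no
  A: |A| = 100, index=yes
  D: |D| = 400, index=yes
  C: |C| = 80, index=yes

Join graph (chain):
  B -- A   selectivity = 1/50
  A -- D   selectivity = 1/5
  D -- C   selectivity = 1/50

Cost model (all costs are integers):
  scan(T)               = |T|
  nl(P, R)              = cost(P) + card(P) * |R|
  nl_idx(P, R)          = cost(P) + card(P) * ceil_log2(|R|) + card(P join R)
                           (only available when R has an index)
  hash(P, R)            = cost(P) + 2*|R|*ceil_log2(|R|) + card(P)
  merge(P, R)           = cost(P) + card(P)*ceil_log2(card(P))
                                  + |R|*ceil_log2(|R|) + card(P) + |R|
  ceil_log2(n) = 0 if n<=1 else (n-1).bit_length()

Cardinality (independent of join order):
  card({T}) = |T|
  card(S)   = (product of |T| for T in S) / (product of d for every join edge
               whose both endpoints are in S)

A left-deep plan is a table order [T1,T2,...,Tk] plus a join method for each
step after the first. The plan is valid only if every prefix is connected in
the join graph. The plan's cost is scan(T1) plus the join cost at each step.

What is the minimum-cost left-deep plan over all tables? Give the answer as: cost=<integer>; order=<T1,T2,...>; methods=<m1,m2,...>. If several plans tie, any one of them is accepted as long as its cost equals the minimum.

Selinger DP (subsets sized 1..n):
  {B}: scan cost=80, card=80
  {A}: scan cost=100, card=100
  {D}: scan cost=400, card=400
  {C}: scan cost=80, card=80
  {AB}: card=160; try (A,nl_idx)→800, (B,hash)→1320, (A,merge)→1520, (B,merge)→1540, (A,hash)→1560, (A,nl)→8080 …(+1); best=800 via (A,nl_idx)
  {AD}: card=8000; try (A,hash)→2200, (D,merge)→4900, (A,merge)→5200, (D,hash)→7400, (D,nl_idx)→9000, (A,nl_idx)→11200 …(+2); best=2200 via (A,hash)
  {CD}: card=640; try (D,nl_idx)→1440, (C,hash)→1920, (C,nl_idx)→3840, (D,merge)→4720, (C,merge)→5040, (D,hash)→7360 …(+2); best=1440 via (D,nl_idx)
  {ABD}: card=12800; try (D,merge)→6240, (D,hash)→8160, (B,hash)→11320, (D,nl_idx)→15040, (D,nl)→64800, (B,merge)→114840 …(+1); best=6240 via (D,merge)
  {ACD}: card=12800; try (A,hash)→3480, (A,merge)→9280, (C,hash)→11320, (A,nl_idx)→18720, (A,nl)→65440, (C,nl_idx)→71000 …(+2); best=3480 via (A,hash)
  {ABCD}: card=20480; try (B,hash)→17400, (C,hash)→20160, (C,nl_idx)→116320, (B,merge)→196120, (C,merge)→198880, (B,nl)→1027480 …(+1); best=17400 via (B,hash)

cost=17400; order=C,D,A,B; methods=nl_idx,hash,hash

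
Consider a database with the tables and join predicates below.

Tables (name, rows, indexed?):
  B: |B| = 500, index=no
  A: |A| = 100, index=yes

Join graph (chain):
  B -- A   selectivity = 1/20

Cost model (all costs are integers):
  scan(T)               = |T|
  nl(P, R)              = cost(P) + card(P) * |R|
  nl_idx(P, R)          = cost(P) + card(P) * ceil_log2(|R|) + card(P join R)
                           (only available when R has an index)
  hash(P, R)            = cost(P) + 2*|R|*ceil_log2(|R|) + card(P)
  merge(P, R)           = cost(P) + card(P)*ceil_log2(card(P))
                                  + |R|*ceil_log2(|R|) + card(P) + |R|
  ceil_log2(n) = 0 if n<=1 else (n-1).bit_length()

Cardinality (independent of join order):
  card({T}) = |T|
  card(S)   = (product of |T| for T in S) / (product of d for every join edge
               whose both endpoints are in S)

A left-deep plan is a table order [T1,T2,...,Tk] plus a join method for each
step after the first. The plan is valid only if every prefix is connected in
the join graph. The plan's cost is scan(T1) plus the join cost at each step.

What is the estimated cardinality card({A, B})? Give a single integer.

2500

Tables in S: A(100), B(500)
Edges inside S: B-A(d=20)
numerator = 100 * 500 = 50000
denominator = 20 = 20
card(S) = 50000 / 20 = 2500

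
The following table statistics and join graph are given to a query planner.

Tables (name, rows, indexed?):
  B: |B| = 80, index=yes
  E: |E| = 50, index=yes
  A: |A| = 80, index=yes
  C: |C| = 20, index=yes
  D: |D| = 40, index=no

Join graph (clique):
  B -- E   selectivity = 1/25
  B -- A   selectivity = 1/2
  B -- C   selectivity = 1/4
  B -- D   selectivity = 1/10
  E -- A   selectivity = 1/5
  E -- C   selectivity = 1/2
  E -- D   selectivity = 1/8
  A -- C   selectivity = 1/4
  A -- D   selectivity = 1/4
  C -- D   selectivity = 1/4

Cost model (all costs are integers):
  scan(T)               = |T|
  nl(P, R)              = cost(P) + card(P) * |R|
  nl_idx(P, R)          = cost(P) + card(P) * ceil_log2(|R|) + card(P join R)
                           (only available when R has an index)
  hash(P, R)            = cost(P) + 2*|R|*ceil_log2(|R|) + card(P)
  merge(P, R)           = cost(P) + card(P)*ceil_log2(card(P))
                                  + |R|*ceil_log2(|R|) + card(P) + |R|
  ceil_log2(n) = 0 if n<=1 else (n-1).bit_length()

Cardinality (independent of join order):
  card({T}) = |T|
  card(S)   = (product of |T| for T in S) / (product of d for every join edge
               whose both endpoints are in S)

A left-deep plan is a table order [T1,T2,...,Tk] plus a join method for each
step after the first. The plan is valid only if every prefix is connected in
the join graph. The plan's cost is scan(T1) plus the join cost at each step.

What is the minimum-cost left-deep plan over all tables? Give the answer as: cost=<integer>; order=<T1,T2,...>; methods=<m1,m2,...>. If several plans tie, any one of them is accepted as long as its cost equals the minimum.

cost=1855; order=E,B,D,C,A; methods=nl_idx,hash,hash,nl_idx

Selinger DP (subsets sized 1..n):
  {B}: scan cost=80, card=80
  {E}: scan cost=50, card=50
  {A}: scan cost=80, card=80
  {C}: scan cost=20, card=20
  {D}: scan cost=40, card=40
  {BE}: card=160; try (B,nl_idx)→560, (E,nl_idx)→720, (E,hash)→760, (B,merge)→1040, (E,merge)→1070, (B,hash)→1220 …(+2); best=560 via (B,nl_idx)
  {AB}: card=3200; try (B,hash)→1280, (A,hash)→1280, (B,merge)→1360, (A,merge)→1360, (B,nl_idx)→3840, (A,nl_idx)→3840 …(+2); best=1280 via (B,hash)
  {BC}: card=400; try (C,hash)→360, (B,nl_idx)→560, (B,merge)→780, (C,merge)→840, (C,nl_idx)→880, (B,hash)→1160 …(+2); best=360 via (C,hash)
  {BD}: card=320; try (D,hash)→640, (B,nl_idx)→640, (B,merge)→960, (D,merge)→1000, (B,hash)→1200, (B,nl)→3240 …(+1); best=640 via (D,hash)
  {AE}: card=800; try (E,hash)→760, (A,merge)→1040, (E,merge)→1070, (A,nl_idx)→1200, (A,hash)→1220, (E,nl_idx)→1360 …(+2); best=760 via (E,hash)
  {CE}: card=500; try (C,hash)→300, (E,merge)→490, (C,merge)→520, (E,hash)→640, (E,nl_idx)→640, (C,nl_idx)→800 …(+2); best=300 via (C,hash)
  {DE}: card=250; try (E,nl_idx)→530, (D,hash)→580, (E,merge)→670, (E,hash)→680, (D,merge)→680, (E,nl)→2040 …(+1); best=530 via (E,nl_idx)
  {AC}: card=400; try (C,hash)→360, (A,nl_idx)→560, (A,merge)→780, (C,merge)→840, (C,nl_idx)→880, (A,hash)→1160 …(+2); best=360 via (C,hash)
  {AD}: card=800; try (D,hash)→640, (A,merge)→960, (D,merge)→1000, (A,nl_idx)→1120, (A,hash)→1200, (A,nl)→3240 …(+1); best=640 via (D,hash)
  {CD}: card=200; try (C,hash)→280, (D,merge)→420, (C,merge)→440, (C,nl_idx)→440, (D,hash)→520, (D,nl)→820 …(+1); best=280 via (C,hash)
  {ABE}: card=1280; try (A,hash)→1840, (A,merge)→2640, (B,hash)→2680, (A,nl_idx)→2960, (E,hash)→5080, (B,nl_idx)→7640 …(+6); best=1840 via (A,hash)
  {BCE}: card=400; try (C,hash)→920, (E,hash)→1360, (C,nl_idx)→1760, (B,hash)→1920, (C,merge)→2120, (E,nl_idx)→3160 …(+6); best=920 via (C,hash)
  {BDE}: card=80; try (D,hash)→1200, (E,hash)→1560, (B,hash)→1900, (D,merge)→2280, (B,nl_idx)→2360, (E,nl_idx)→2640 …(+5); best=1200 via (D,hash)
  {ABC}: card=4000; try (B,hash)→1880, (A,hash)→1880, (C,hash)→4680, (B,merge)→5000, (A,merge)→5000, (B,nl_idx)→7160 …(+6); best=1880 via (B,hash)
  {ABD}: card=3200; try (A,hash)→2080, (B,hash)→2560, (A,merge)→4480, (D,hash)→4960, (A,nl_idx)→6080, (B,nl_idx)→9440 …(+5); best=2080 via (A,hash)
  {BCD}: card=400; try (C,hash)→1160, (D,hash)→1240, (B,hash)→1600, (B,nl_idx)→2080, (C,nl_idx)→2640, (B,merge)→2720 …(+5); best=1160 via (C,hash)
  {ACE}: card=2000; try (E,hash)→1360, (C,hash)→1760, (A,hash)→1920, (E,merge)→4710, (E,nl_idx)→4760, (A,nl_idx)→5800 …(+6); best=1360 via (E,hash)
  {ADE}: card=1000; try (A,hash)→1900, (E,hash)→2040, (D,hash)→2040, (A,nl_idx)→3280, (A,merge)→3420, (E,nl_idx)→6440 …(+5); best=1900 via (A,hash)
  {CDE}: card=625; try (C,hash)→980, (E,hash)→1080, (D,hash)→1280, (E,nl_idx)→2105, (C,nl_idx)→2405, (E,merge)→2430 …(+5); best=980 via (C,hash)
  {ACD}: card=1000; try (D,hash)→1240, (A,hash)→1600, (C,hash)→1640, (A,nl_idx)→2680, (A,merge)→2720, (D,merge)→4640 …(+5); best=1240 via (D,hash)
  {ABCE}: card=800; try (A,hash)→2440, (C,hash)→3320, (B,hash)→4480, (A,nl_idx)→4520, (A,merge)→5560, (E,hash)→6480 …(+10); best=2440 via (A,hash)
  {ABDE}: card=160; try (A,nl_idx)→1920, (A,hash)→2400, (A,merge)→2480, (D,hash)→3600, (B,hash)→4020, (E,hash)→5880 …(+9); best=1920 via (A,nl_idx)
  {BCDE}: card=50; try (C,hash)→1480, (C,nl_idx)→1650, (D,hash)→1800, (C,merge)→1960, (E,hash)→2160, (B,hash)→2725 …(+9); best=1480 via (C,hash)
  {ABCD}: card=1000; try (A,hash)→2680, (B,hash)→3360, (A,nl_idx)→4960, (C,hash)→5480, (A,merge)→5800, (D,hash)→6360 …(+9); best=2680 via (A,hash)
  {ACDE}: card=625; try (A,hash)→2725, (E,hash)→2840, (C,hash)→3100, (D,hash)→3840, (A,nl_idx)→5980, (C,nl_idx)→7525 …(+9); best=2725 via (A,hash)
  {ABCDE}: card=25; try (A,nl_idx)→1855, (C,hash)→2280, (A,merge)→2470, (A,hash)→2650, (C,nl_idx)→2745, (C,merge)→3480 …(+13); best=1855 via (A,nl_idx)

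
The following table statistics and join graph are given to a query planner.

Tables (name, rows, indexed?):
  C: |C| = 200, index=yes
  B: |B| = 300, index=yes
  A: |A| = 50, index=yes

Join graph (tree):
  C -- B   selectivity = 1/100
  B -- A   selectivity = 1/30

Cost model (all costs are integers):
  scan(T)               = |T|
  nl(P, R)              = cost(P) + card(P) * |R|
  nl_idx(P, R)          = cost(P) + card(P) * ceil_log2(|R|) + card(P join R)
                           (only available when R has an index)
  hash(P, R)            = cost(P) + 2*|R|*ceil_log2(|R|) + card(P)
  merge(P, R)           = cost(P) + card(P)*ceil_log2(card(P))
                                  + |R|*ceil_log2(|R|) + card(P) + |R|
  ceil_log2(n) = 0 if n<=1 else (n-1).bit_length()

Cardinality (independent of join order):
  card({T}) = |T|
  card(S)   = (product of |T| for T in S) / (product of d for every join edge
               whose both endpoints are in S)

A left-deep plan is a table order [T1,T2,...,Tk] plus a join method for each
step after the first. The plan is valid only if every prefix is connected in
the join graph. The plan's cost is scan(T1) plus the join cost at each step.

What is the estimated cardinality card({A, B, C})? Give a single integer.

Tables in S: A(50), B(300), C(200)
Edges inside S: C-B(d=100), B-A(d=30)
numerator = 50 * 300 * 200 = 3000000
denominator = 100 * 30 = 3000
card(S) = 3000000 / 3000 = 1000

1000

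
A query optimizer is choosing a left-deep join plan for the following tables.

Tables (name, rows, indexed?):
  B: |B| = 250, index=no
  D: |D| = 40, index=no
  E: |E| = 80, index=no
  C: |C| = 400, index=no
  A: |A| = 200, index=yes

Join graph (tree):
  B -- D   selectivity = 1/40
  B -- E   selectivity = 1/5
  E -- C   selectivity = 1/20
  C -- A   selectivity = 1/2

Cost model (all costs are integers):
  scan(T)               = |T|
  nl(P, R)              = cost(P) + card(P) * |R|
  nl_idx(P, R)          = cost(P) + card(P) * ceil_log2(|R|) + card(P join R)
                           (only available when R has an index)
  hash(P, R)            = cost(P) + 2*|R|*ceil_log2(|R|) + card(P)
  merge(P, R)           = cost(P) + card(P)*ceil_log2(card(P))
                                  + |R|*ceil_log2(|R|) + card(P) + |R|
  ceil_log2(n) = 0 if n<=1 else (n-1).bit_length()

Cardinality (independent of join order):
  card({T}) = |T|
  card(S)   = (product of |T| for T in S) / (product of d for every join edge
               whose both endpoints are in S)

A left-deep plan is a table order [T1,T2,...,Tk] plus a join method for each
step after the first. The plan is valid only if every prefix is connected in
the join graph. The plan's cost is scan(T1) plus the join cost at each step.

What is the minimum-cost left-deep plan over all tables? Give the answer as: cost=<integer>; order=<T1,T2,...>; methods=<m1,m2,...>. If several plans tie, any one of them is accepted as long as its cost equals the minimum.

Selinger DP (subsets sized 1..n):
  {B}: scan cost=250, card=250
  {D}: scan cost=40, card=40
  {E}: scan cost=80, card=80
  {C}: scan cost=400, card=400
  {A}: scan cost=200, card=200
  {BD}: card=250; try (D,hash)→980, (B,merge)→2570, (D,merge)→2780, (B,hash)→4080, (B,nl)→10040, (D,nl)→10250; best=980 via (D,hash)
  {BE}: card=4000; try (E,hash)→1620, (B,merge)→2970, (E,merge)→3140, (B,hash)→4160, (B,nl)→20080, (E,nl)→20250; best=1620 via (E,hash)
  {CE}: card=1600; try (E,hash)→1920, (C,merge)→4720, (E,merge)→5040, (C,hash)→7360, (C,nl)→32080, (E,nl)→32400; best=1920 via (E,hash)
  {AC}: card=40000; try (A,hash)→4000, (C,merge)→6000, (A,merge)→6200, (C,hash)→7600, (A,nl_idx)→43600, (C,nl)→80200 …(+1); best=4000 via (A,hash)
  {BDE}: card=4000; try (E,hash)→2350, (E,merge)→3870, (D,hash)→6100, (E,nl)→20980, (D,merge)→53900, (D,nl)→161620; best=2350 via (E,hash)
  {BCE}: card=80000; try (B,hash)→7520, (C,hash)→12820, (B,merge)→23370, (C,merge)→57620, (B,nl)→401920, (C,nl)→1601620; best=7520 via (B,hash)
  {ACE}: card=160000; try (A,hash)→6720, (A,merge)→22920, (E,hash)→45120, (A,nl_idx)→174720, (A,nl)→321920, (E,merge)→684640 …(+1); best=6720 via (A,hash)
  {BCDE}: card=80000; try (C,hash)→13550, (C,merge)→58350, (D,hash)→88000, (D,merge)→1447800, (C,nl)→1602350, (D,nl)→3207520; best=13550 via (C,hash)
  {ABCE}: card=8000000; try (A,hash)→90720, (B,hash)→170720, (A,merge)→1449320, (B,merge)→3048970, (A,nl_idx)→8647520, (A,nl)→16007520 …(+1); best=90720 via (A,hash)
  {ABCDE}: card=8000000; try (A,hash)→96750, (A,merge)→1455350, (D,hash)→8091200, (A,nl_idx)→8653550, (A,nl)→16013550, (D,merge)→192091000 …(+1); best=96750 via (A,hash)

cost=96750; order=B,D,E,C,A; methods=hash,hash,hash,hash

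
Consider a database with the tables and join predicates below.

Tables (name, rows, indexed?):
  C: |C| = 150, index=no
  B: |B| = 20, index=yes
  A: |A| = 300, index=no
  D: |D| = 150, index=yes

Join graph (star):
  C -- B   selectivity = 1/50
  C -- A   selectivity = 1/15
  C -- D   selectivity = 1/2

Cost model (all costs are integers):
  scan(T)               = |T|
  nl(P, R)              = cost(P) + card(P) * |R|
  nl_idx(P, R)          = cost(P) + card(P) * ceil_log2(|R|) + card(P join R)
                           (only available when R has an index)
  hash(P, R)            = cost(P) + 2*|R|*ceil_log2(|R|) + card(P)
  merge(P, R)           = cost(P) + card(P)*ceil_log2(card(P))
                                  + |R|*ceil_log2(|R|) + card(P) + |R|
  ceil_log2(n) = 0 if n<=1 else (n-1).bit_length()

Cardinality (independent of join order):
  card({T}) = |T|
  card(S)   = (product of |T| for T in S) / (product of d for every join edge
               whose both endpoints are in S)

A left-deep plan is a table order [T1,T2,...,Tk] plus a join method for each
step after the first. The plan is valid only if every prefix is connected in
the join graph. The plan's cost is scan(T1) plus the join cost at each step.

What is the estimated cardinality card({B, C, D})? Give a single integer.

4500

Tables in S: B(20), C(150), D(150)
Edges inside S: C-B(d=50), C-D(d=2)
numerator = 20 * 150 * 150 = 450000
denominator = 50 * 2 = 100
card(S) = 450000 / 100 = 4500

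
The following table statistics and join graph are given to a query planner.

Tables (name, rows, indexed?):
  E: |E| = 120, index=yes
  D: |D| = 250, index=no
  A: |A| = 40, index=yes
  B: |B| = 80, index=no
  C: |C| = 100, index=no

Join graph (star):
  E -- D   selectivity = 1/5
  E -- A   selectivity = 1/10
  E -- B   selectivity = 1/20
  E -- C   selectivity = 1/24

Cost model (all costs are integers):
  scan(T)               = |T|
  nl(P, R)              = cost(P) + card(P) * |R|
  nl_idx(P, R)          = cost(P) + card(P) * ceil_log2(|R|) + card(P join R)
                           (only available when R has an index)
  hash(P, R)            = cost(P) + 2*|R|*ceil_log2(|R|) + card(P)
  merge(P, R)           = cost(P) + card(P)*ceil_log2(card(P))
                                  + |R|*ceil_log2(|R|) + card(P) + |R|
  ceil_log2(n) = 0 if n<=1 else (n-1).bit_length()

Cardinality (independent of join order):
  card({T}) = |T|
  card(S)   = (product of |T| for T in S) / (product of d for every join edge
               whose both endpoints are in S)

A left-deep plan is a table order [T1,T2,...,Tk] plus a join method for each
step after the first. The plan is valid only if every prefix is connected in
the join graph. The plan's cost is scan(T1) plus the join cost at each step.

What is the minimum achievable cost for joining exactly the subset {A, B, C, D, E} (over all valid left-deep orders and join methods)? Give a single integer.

17400

Selinger DP over subsets of {A,B,C,D,E}:
  {E}: scan cost=120, card=120
  {D}: scan cost=250, card=250
  {A}: scan cost=40, card=40
  {B}: scan cost=80, card=80
  {C}: scan cost=100, card=100
  {DE}: card=6000; try (E,hash)→2180, (D,merge)→3330, (E,merge)→3460, (D,hash)→4240, (E,nl_idx)→8000, (D,nl)→30120 …(+1); best=2180 via (E,hash)
  {AE}: card=480; try (A,hash)→720, (E,nl_idx)→800, (E,merge)→1280, (A,nl_idx)→1320, (A,merge)→1360, (E,hash)→1760 …(+2); best=720 via (A,hash)
  {BE}: card=480; try (E,nl_idx)→1120, (B,hash)→1360, (E,merge)→1680, (B,merge)→1720, (E,hash)→1840, (E,nl)→9680 …(+1); best=1120 via (E,nl_idx)
  {CE}: card=500; try (E,nl_idx)→1300, (C,hash)→1640, (E,merge)→1860, (E,hash)→1880, (C,merge)→1880, (E,nl)→12100 …(+1); best=1300 via (E,nl_idx)
  {ADE}: card=24000; try (D,hash)→5200, (D,merge)→7770, (A,hash)→8660, (A,nl_idx)→62180, (A,merge)→86460, (D,nl)→120720 …(+1); best=5200 via (D,hash)
  {BDE}: card=24000; try (D,hash)→5600, (D,merge)→8170, (B,hash)→9300, (B,merge)→86820, (D,nl)→121120, (B,nl)→482180; best=5600 via (D,hash)
  {CDE}: card=25000; try (D,hash)→5800, (D,merge)→8550, (C,hash)→9580, (C,merge)→86980, (D,nl)→126300, (C,nl)→602180; best=5800 via (D,hash)
  {ABE}: card=1920; try (A,hash)→2080, (B,hash)→2320, (A,nl_idx)→5920, (B,merge)→6160, (A,merge)→6200, (A,nl)→20320 …(+1); best=2080 via (A,hash)
  {ACE}: card=2000; try (A,hash)→2280, (C,hash)→2600, (A,nl_idx)→6300, (C,merge)→6320, (A,merge)→6580, (A,nl)→21300 …(+1); best=2280 via (A,hash)
  {BCE}: card=2000; try (B,hash)→2920, (C,hash)→3000, (C,merge)→6720, (B,merge)→6940, (B,nl)→41300, (C,nl)→49120; best=2920 via (B,hash)
  {ABDE}: card=96000; try (D,hash)→8000, (D,merge)→27370, (A,hash)→30080, (B,hash)→30320, (A,nl_idx)→245600, (B,merge)→389840 …(+4); best=8000 via (D,hash)
  {ACDE}: card=100000; try (D,hash)→8280, (D,merge)→28530, (C,hash)→30600, (A,hash)→31280, (A,nl_idx)→255800, (C,merge)→390000 …(+4); best=8280 via (D,hash)
  {BCDE}: card=100000; try (D,hash)→8920, (D,merge)→29170, (C,hash)→31000, (B,hash)→31920, (C,merge)→390400, (B,merge)→406440 …(+3); best=8920 via (D,hash)
  {ABCE}: card=8000; try (C,hash)→5400, (B,hash)→5400, (A,hash)→5400, (A,nl_idx)→22920, (C,merge)→25920, (B,merge)→26920 …(+4); best=5400 via (C,hash)
  {ABCDE}: card=400000; try (D,hash)→17400, (C,hash)→105400, (B,hash)→109400, (A,hash)→109400, (D,merge)→119650, (A,nl_idx)→1008920 …(+7); best=17400 via (D,hash)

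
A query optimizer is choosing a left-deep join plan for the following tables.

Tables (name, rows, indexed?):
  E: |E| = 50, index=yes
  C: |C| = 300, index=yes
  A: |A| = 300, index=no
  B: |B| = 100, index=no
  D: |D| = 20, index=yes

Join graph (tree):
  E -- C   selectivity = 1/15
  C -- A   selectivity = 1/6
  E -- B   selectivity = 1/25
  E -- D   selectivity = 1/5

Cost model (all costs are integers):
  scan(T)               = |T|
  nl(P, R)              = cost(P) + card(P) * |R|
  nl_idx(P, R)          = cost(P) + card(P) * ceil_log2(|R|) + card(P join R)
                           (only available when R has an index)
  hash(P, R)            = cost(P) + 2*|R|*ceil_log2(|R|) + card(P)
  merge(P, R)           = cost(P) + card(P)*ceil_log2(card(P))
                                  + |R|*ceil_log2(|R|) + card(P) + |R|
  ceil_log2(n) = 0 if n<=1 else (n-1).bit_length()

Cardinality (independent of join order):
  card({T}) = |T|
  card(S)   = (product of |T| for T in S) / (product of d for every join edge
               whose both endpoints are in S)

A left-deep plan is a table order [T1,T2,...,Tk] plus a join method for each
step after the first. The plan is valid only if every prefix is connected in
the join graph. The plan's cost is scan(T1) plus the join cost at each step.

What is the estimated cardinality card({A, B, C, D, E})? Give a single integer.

Tables in S: A(300), B(100), C(300), D(20), E(50)
Edges inside S: E-C(d=15), C-A(d=6), E-B(d=25), E-D(d=5)
numerator = 300 * 100 * 300 * 20 * 50 = 9000000000
denominator = 15 * 6 * 25 * 5 = 11250
card(S) = 9000000000 / 11250 = 800000

800000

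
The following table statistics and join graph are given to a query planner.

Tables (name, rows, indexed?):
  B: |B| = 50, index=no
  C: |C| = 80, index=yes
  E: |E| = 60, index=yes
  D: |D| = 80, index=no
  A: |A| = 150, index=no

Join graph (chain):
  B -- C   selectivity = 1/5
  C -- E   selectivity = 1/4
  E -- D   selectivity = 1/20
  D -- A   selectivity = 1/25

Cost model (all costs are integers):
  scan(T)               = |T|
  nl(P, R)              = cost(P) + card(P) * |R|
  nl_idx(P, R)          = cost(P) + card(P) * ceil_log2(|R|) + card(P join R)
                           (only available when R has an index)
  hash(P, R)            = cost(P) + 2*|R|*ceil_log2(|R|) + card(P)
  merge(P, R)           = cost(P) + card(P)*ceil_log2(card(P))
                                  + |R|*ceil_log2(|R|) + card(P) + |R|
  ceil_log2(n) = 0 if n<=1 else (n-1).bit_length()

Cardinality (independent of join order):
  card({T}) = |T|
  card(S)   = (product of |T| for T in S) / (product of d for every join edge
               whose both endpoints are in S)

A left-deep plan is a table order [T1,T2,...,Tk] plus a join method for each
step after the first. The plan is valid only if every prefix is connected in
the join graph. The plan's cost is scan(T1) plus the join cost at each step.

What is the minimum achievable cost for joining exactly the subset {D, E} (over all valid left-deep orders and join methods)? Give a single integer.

800

Selinger DP over subsets of {D,E}:
  {E}: scan cost=60, card=60
  {D}: scan cost=80, card=80
  {DE}: card=240; try (E,nl_idx)→800, (E,hash)→880, (D,merge)→1120, (E,merge)→1140, (D,hash)→1240, (D,nl)→4860 …(+1); best=800 via (E,nl_idx)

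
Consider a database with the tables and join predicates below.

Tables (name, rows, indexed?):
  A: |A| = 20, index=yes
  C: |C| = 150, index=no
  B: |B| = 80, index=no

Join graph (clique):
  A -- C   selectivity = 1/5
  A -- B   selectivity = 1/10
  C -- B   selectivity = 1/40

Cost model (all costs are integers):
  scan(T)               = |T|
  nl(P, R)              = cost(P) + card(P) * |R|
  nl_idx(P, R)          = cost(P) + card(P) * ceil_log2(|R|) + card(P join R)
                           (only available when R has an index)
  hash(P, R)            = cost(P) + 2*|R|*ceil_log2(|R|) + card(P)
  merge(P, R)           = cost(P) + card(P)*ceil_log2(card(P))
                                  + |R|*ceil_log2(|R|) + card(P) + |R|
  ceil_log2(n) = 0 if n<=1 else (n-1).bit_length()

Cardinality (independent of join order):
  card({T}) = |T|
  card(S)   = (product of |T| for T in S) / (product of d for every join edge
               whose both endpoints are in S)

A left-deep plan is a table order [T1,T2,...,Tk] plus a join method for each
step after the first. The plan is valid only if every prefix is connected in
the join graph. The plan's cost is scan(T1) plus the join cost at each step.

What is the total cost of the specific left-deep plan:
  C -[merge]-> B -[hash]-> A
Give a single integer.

step 1: scan C: cost=150, card=150
step 2: join B via merge
    card(P join B) = 150*80/(40) = 300
    cost = 150 + 150*8 + 80*7 + 150 + 80 = 2140
step 3: join A via hash
    card(P join A) = 300*20/(5*10) = 120
    cost = 2140 + 2*20*5 + 300 = 2640

2640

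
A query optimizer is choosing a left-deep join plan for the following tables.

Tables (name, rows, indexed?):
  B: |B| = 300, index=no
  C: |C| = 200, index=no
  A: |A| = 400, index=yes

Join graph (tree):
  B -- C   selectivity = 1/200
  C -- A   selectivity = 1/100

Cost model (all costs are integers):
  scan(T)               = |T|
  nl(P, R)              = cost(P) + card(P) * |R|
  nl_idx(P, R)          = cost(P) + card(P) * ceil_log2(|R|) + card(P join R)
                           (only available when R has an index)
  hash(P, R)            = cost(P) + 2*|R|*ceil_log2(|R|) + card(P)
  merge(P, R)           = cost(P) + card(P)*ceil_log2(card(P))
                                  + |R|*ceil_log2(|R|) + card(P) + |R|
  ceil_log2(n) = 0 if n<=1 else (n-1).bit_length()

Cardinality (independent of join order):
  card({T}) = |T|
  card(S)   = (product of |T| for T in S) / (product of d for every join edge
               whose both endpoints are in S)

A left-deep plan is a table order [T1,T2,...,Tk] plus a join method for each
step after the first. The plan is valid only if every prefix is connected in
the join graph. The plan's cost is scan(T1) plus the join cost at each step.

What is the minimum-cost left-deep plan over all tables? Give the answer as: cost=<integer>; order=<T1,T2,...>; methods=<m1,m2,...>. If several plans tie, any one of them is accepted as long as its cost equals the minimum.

cost=7700; order=B,C,A; methods=hash,nl_idx

Selinger DP (subsets sized 1..n):
  {B}: scan cost=300, card=300
  {C}: scan cost=200, card=200
  {A}: scan cost=400, card=400
  {BC}: card=300; try (C,hash)→3800, (B,merge)→5000, (C,merge)→5100, (B,hash)→5800, (B,nl)→60200, (C,nl)→60300; best=3800 via (C,hash)
  {AC}: card=800; try (A,nl_idx)→2800, (C,hash)→4000, (A,merge)→6000, (C,merge)→6200, (A,hash)→7600, (A,nl)→80200 …(+1); best=2800 via (A,nl_idx)
  {ABC}: card=1200; try (A,nl_idx)→7700, (B,hash)→9000, (A,merge)→10800, (A,hash)→11300, (B,merge)→14600, (A,nl)→123800 …(+1); best=7700 via (A,nl_idx)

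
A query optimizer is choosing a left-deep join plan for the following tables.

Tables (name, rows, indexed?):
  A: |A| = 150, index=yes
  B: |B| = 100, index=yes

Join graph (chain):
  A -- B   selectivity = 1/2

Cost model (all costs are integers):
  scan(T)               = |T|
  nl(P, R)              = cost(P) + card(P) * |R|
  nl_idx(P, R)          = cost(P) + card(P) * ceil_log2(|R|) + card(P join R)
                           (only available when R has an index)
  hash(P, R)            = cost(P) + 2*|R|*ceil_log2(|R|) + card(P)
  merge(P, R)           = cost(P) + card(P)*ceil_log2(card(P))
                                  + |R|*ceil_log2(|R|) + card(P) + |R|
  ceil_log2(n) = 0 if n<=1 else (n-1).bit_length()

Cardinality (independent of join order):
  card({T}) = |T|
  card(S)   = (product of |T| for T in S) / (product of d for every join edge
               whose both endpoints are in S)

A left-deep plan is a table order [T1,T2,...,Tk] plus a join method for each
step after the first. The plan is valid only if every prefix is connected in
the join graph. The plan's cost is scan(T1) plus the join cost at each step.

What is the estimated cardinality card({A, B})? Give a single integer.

7500

Tables in S: A(150), B(100)
Edges inside S: A-B(d=2)
numerator = 150 * 100 = 15000
denominator = 2 = 2
card(S) = 15000 / 2 = 7500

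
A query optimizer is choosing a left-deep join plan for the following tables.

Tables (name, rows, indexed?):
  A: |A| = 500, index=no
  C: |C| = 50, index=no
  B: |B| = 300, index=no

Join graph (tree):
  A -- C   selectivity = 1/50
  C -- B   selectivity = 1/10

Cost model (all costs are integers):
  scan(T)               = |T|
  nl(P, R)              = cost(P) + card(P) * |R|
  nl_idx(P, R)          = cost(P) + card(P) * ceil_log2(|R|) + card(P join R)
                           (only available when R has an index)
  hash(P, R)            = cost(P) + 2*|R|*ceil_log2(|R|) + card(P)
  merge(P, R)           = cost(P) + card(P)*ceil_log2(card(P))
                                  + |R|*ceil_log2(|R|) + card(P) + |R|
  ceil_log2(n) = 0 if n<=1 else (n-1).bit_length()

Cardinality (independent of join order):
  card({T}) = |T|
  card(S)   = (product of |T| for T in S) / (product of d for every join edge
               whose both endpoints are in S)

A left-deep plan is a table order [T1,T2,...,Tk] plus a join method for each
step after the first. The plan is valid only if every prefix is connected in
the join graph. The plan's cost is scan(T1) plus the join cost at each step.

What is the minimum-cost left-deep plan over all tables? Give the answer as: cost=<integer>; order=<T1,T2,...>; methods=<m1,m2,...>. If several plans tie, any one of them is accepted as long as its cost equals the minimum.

cost=7500; order=A,C,B; methods=hash,hash

Selinger DP (subsets sized 1..n):
  {A}: scan cost=500, card=500
  {C}: scan cost=50, card=50
  {B}: scan cost=300, card=300
  {AC}: card=500; try (C,hash)→1600, (A,merge)→5400, (C,merge)→5850, (A,hash)→9100, (A,nl)→25050, (C,nl)→25500; best=1600 via (C,hash)
  {BC}: card=1500; try (C,hash)→1200, (B,merge)→3400, (C,merge)→3650, (B,hash)→5500, (B,nl)→15050, (C,nl)→15300; best=1200 via (C,hash)
  {ABC}: card=15000; try (B,hash)→7500, (B,merge)→9600, (A,hash)→11700, (A,merge)→24200, (B,nl)→151600, (A,nl)→751200; best=7500 via (B,hash)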